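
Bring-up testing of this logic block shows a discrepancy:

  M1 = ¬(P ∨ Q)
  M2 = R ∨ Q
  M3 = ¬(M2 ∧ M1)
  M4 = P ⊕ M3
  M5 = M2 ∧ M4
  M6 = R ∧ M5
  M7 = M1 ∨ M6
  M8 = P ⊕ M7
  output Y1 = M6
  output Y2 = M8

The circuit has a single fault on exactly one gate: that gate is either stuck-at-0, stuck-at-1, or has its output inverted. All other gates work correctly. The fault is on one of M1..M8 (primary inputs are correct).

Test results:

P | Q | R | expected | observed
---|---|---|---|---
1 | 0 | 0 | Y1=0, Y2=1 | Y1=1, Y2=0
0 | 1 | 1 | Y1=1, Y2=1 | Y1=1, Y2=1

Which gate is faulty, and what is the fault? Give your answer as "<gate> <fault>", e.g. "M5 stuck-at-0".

M6 stuck-at-1

Fault-free values for test 1 (P=1, Q=0, R=0): M1=0, M2=0, M3=1, M4=0, M5=0, M6=0, M7=0, M8=1, giving Y1=0, Y2=1. Observed Y1=1, Y2=0.
Test 1: faults giving observed Y1=1, Y2=0 are {M6 stuck-at-1, M6 inverted output}.
Test 2 (P=0, Q=1, R=1): fault-free M1=0, M2=1, M3=1, M4=1, M5=1, M6=1, M7=1, M8=1 → Y1=1, Y2=1; observed Y1=1, Y2=1. Eliminates M6 inverted output.
Only M6 stuck-at-1 is consistent with every test.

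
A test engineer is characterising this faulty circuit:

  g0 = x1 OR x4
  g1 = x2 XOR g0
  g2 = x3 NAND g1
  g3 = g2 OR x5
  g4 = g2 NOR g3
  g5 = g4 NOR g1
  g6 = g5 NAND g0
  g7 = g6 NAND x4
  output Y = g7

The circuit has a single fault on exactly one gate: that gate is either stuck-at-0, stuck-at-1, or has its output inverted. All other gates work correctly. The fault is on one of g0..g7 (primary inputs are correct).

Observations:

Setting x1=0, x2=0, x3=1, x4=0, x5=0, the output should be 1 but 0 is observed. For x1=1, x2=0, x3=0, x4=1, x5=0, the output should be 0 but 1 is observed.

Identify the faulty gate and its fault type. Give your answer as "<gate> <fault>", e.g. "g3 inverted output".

Fault-free values for test 1 (x1=0, x2=0, x3=1, x4=0, x5=0): g0=0, g1=0, g2=1, g3=1, g4=0, g5=1, g6=1, g7=1, giving Y=1. Observed 0.
Test 1: faults giving observed 0 are {g7 stuck-at-0, g7 inverted output}.
Test 2 (x1=1, x2=0, x3=0, x4=1, x5=0): fault-free g0=1, g1=1, g2=1, g3=1, g4=0, g5=0, g6=1, g7=0 → 0; observed 1. Eliminates g7 stuck-at-0.
Only g7 inverted output is consistent with every test.

g7 inverted output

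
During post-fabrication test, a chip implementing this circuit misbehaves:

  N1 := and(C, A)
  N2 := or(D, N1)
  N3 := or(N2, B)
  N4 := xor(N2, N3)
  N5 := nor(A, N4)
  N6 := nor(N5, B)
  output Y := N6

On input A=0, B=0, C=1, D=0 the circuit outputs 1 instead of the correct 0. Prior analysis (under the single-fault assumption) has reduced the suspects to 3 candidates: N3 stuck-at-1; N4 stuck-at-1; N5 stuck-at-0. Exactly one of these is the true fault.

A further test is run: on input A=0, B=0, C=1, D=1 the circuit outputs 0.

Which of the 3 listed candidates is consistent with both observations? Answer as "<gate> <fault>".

Evaluate each candidate on input A=0, B=0, C=1, D=1:
  N3 stuck-at-1: N1=0, N2=1, N3=1 [stuck-at-1], N4=0, N5=1, N6=0 → 0 — matches
  N4 stuck-at-1: N1=0, N2=1, N3=1, N4=1 [stuck-at-1], N5=0, N6=1 → 1 — eliminated
  N5 stuck-at-0: N1=0, N2=1, N3=1, N4=0, N5=0 [stuck-at-0], N6=1 → 1 — eliminated
Only N3 stuck-at-1 reproduces the observed 0.

N3 stuck-at-1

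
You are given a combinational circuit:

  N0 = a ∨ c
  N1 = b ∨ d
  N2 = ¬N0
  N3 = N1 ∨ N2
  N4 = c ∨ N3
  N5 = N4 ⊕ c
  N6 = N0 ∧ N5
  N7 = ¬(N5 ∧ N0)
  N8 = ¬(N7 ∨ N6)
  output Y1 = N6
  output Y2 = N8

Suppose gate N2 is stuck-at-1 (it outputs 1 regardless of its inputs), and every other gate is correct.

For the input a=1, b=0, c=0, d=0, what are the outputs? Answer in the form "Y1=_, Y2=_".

Propagate with N2 forced: N0=1, N1=0, N2=1 [stuck-at-1], N3=1, N4=1, N5=1, N6=1, N7=0, N8=0.
So the outputs are Y1=1, Y2=0. (Without the fault they would be Y1=0, Y2=0.)

Y1=1, Y2=0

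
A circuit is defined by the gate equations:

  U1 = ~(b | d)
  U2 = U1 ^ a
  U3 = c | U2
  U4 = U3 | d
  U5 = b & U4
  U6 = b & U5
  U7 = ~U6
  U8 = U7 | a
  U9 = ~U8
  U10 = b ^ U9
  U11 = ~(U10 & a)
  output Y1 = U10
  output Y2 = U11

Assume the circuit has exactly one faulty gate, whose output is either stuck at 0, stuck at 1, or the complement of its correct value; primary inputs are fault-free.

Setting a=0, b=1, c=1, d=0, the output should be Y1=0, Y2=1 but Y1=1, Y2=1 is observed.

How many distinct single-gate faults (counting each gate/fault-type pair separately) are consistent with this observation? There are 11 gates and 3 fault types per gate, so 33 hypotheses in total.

Fault-free: U1=0, U2=0, U3=1, U4=1, U5=1, U6=1, U7=0, U8=0, U9=1, U10=0, U11=1 → Y1=0, Y2=1. Observed Y1=1, Y2=1.
  U1: none of the 3 fault types match ✗
  U2: none of the 3 fault types match ✗
  U3: stuck-at-0, inverted output ✓; others ✗
  U4: stuck-at-0, inverted output ✓; others ✗
  U5: stuck-at-0, inverted output ✓; others ✗
  U6: stuck-at-0, inverted output ✓; others ✗
  U7: stuck-at-1, inverted output ✓; others ✗
  U8: stuck-at-1, inverted output ✓; others ✗
  U9: stuck-at-0, inverted output ✓; others ✗
  U10: stuck-at-1, inverted output ✓; others ✗
  U11: none of the 3 fault types match ✗
Consistent faults: {U3 stuck-at-0, U3 inverted output, U4 stuck-at-0, U4 inverted output, U5 stuck-at-0, U5 inverted output, U6 stuck-at-0, U6 inverted output, U7 stuck-at-1, U7 inverted output, U8 stuck-at-1, U8 inverted output, U9 stuck-at-0, U9 inverted output, U10 stuck-at-1, U10 inverted output} — 16 in all.

16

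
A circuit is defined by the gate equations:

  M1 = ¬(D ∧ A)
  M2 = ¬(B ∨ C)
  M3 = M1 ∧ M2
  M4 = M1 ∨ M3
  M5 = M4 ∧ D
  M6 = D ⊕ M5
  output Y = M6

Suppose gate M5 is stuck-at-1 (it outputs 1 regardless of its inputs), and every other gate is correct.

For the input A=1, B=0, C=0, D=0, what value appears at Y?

1

Propagate with M5 forced: M1=1, M2=1, M3=1, M4=1, M5=1 [stuck-at-1], M6=1.
So Y = 1. (Without the fault it would be 0.)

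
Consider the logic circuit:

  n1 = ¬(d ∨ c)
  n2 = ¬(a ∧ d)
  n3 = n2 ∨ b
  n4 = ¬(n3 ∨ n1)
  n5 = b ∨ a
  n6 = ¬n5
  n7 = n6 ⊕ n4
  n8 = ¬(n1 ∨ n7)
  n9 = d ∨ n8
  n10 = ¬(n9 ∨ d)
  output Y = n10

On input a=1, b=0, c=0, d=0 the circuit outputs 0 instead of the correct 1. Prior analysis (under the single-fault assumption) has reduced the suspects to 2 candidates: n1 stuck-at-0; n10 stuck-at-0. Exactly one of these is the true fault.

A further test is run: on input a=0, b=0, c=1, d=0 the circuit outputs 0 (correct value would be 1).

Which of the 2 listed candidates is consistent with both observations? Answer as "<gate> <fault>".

Evaluate each candidate on input a=0, b=0, c=1, d=0:
  n1 stuck-at-0: n1=0 [stuck-at-0], n2=1, n3=1, n4=0, n5=0, n6=1, n7=1, n8=0, n9=0, n10=1 → 1 — eliminated
  n10 stuck-at-0: n1=0, n2=1, n3=1, n4=0, n5=0, n6=1, n7=1, n8=0, n9=0, n10=0 [stuck-at-0] → 0 — matches
Only n10 stuck-at-0 reproduces the observed 0.

n10 stuck-at-0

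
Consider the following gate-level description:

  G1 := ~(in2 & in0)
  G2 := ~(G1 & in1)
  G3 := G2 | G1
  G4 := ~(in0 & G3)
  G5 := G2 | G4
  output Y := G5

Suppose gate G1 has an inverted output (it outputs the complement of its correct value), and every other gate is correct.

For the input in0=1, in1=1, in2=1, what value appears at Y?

Propagate with G1 forced: G1=1 [inverted output], G2=0, G3=1, G4=0, G5=0.
So Y = 0. (Without the fault it would be 1.)

0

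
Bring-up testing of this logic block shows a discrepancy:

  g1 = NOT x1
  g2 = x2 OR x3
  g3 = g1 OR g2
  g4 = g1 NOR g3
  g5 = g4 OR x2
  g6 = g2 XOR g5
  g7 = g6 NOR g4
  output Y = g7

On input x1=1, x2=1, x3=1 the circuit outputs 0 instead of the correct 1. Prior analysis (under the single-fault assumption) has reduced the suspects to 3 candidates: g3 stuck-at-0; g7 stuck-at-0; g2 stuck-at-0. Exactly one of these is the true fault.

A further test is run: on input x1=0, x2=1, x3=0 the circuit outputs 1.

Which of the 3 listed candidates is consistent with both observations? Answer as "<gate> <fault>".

g3 stuck-at-0

Evaluate each candidate on input x1=0, x2=1, x3=0:
  g3 stuck-at-0: g1=1, g2=1, g3=0 [stuck-at-0], g4=0, g5=1, g6=0, g7=1 → 1 — matches
  g7 stuck-at-0: g1=1, g2=1, g3=1, g4=0, g5=1, g6=0, g7=0 [stuck-at-0] → 0 — eliminated
  g2 stuck-at-0: g1=1, g2=0 [stuck-at-0], g3=1, g4=0, g5=1, g6=1, g7=0 → 0 — eliminated
Only g3 stuck-at-0 reproduces the observed 1.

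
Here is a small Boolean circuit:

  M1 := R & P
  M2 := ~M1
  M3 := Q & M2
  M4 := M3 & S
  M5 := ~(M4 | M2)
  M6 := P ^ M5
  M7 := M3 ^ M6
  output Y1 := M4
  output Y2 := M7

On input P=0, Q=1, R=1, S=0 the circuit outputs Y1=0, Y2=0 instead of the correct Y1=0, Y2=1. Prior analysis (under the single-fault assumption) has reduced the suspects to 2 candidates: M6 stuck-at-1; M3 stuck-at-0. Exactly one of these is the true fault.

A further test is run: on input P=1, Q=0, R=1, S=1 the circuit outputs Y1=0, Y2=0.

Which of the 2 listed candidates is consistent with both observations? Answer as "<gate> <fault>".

M3 stuck-at-0

Evaluate each candidate on input P=1, Q=0, R=1, S=1:
  M6 stuck-at-1: M1=1, M2=0, M3=0, M4=0, M5=1, M6=1 [stuck-at-1], M7=1 → Y1=0, Y2=1 — eliminated
  M3 stuck-at-0: M1=1, M2=0, M3=0 [stuck-at-0], M4=0, M5=1, M6=0, M7=0 → Y1=0, Y2=0 — matches
Only M3 stuck-at-0 reproduces the observed Y1=0, Y2=0.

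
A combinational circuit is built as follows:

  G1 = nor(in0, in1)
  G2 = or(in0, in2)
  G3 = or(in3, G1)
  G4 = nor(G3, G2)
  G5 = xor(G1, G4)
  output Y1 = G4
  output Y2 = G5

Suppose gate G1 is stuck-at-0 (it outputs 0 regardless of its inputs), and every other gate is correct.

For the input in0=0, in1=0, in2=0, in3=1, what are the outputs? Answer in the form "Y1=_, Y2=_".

Y1=0, Y2=0

Propagate with G1 forced: G1=0 [stuck-at-0], G2=0, G3=1, G4=0, G5=0.
So the outputs are Y1=0, Y2=0. (Without the fault they would be Y1=0, Y2=1.)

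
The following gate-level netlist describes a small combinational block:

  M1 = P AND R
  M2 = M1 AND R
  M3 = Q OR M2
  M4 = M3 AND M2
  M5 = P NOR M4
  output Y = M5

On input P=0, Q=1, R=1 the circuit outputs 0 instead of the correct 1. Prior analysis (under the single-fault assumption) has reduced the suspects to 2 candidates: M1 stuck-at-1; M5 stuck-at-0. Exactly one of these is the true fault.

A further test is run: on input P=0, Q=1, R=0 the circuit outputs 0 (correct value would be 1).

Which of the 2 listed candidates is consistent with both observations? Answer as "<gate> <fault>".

M5 stuck-at-0

Evaluate each candidate on input P=0, Q=1, R=0:
  M1 stuck-at-1: M1=1 [stuck-at-1], M2=0, M3=1, M4=0, M5=1 → 1 — eliminated
  M5 stuck-at-0: M1=0, M2=0, M3=1, M4=0, M5=0 [stuck-at-0] → 0 — matches
Only M5 stuck-at-0 reproduces the observed 0.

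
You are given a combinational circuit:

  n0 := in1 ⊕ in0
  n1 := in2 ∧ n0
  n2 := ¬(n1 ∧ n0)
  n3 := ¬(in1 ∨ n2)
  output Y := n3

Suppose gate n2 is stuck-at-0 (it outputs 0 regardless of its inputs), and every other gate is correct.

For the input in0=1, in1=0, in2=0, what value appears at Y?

1

Propagate with n2 forced: n0=1, n1=0, n2=0 [stuck-at-0], n3=1.
So Y = 1. (Without the fault it would be 0.)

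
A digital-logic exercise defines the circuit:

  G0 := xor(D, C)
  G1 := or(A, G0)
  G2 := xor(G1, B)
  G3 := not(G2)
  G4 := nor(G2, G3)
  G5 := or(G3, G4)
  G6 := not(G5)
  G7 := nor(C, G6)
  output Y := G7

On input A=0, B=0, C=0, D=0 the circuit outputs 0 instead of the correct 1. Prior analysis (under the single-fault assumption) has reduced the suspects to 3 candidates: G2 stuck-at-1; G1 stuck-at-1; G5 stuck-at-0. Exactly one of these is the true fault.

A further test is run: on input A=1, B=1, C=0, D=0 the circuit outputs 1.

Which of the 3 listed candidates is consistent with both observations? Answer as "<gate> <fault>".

G1 stuck-at-1

Evaluate each candidate on input A=1, B=1, C=0, D=0:
  G2 stuck-at-1: G0=0, G1=1, G2=1 [stuck-at-1], G3=0, G4=0, G5=0, G6=1, G7=0 → 0 — eliminated
  G1 stuck-at-1: G0=0, G1=1 [stuck-at-1], G2=0, G3=1, G4=0, G5=1, G6=0, G7=1 → 1 — matches
  G5 stuck-at-0: G0=0, G1=1, G2=0, G3=1, G4=0, G5=0 [stuck-at-0], G6=1, G7=0 → 0 — eliminated
Only G1 stuck-at-1 reproduces the observed 1.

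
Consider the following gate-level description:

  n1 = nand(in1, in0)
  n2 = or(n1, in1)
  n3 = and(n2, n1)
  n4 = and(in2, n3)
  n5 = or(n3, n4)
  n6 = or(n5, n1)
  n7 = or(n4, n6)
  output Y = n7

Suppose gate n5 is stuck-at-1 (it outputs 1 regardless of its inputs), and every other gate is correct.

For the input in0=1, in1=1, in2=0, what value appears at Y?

Propagate with n5 forced: n1=0, n2=1, n3=0, n4=0, n5=1 [stuck-at-1], n6=1, n7=1.
So Y = 1. (Without the fault it would be 0.)

1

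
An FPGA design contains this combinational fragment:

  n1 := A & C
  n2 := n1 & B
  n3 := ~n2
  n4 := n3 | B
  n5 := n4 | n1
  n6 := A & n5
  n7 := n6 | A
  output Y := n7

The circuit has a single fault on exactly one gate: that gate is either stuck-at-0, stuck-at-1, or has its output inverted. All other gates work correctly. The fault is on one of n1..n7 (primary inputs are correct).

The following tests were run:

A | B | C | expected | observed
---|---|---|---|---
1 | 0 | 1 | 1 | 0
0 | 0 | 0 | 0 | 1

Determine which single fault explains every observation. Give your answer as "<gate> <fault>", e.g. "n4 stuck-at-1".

Fault-free values for test 1 (A=1, B=0, C=1): n1=1, n2=0, n3=1, n4=1, n5=1, n6=1, n7=1, giving Y=1. Observed 0.
Test 1: faults giving observed 0 are {n7 stuck-at-0, n7 inverted output}.
Test 2 (A=0, B=0, C=0): fault-free n1=0, n2=0, n3=1, n4=1, n5=1, n6=0, n7=0 → 0; observed 1. Eliminates n7 stuck-at-0.
Only n7 inverted output is consistent with every test.

n7 inverted output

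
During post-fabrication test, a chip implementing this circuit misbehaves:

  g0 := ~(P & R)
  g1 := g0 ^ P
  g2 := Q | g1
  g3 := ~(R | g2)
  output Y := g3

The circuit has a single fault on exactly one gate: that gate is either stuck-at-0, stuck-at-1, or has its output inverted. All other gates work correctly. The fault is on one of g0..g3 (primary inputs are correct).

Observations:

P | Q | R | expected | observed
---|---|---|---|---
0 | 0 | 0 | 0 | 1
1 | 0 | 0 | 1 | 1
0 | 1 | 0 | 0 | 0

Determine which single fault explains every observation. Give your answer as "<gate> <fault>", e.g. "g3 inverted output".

Fault-free values for test 1 (P=0, Q=0, R=0): g0=1, g1=1, g2=1, g3=0, giving Y=0. Observed 1.
Test 1: faults giving observed 1 are {g0 stuck-at-0, g0 inverted output, g1 stuck-at-0, g1 inverted output, g2 stuck-at-0, g2 inverted output, g3 stuck-at-1, g3 inverted output}.
Test 2 (P=1, Q=0, R=0): fault-free g0=1, g1=0, g2=0, g3=1 → 1; observed 1. Eliminates g0 stuck-at-0, g0 inverted output, g1 inverted output, g2 inverted output, g3 inverted output.
Test 3 (P=0, Q=1, R=0): fault-free g0=1, g1=1, g2=1, g3=0 → 0; observed 0. Eliminates g2 stuck-at-0, g3 stuck-at-1.
Only g1 stuck-at-0 is consistent with every test.

g1 stuck-at-0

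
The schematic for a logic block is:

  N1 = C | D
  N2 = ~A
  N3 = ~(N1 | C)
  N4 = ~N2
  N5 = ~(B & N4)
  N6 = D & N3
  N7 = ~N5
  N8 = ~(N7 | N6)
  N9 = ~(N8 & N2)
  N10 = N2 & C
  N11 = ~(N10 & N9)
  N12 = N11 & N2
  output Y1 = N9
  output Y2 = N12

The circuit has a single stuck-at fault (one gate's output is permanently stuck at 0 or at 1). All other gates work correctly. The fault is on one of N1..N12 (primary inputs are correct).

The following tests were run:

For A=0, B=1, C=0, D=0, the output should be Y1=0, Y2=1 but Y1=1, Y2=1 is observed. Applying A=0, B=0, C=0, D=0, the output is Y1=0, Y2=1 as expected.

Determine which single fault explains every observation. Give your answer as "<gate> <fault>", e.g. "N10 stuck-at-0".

Fault-free values for test 1 (A=0, B=1, C=0, D=0): N1=0, N2=1, N3=1, N4=0, N5=1, N6=0, N7=0, N8=1, N9=0, N10=0, N11=1, N12=1, giving Y1=0, Y2=1. Observed Y1=1, Y2=1.
Test 1: faults giving observed Y1=1, Y2=1 are {N4 stuck-at-1, N5 stuck-at-0, N6 stuck-at-1, N7 stuck-at-1, N8 stuck-at-0, N9 stuck-at-1}.
Test 2 (A=0, B=0, C=0, D=0): fault-free N1=0, N2=1, N3=1, N4=0, N5=1, N6=0, N7=0, N8=1, N9=0, N10=0, N11=1, N12=1 → Y1=0, Y2=1; observed Y1=0, Y2=1. Eliminates N5 stuck-at-0, N6 stuck-at-1, N7 stuck-at-1, N8 stuck-at-0, N9 stuck-at-1.
Only N4 stuck-at-1 is consistent with every test.

N4 stuck-at-1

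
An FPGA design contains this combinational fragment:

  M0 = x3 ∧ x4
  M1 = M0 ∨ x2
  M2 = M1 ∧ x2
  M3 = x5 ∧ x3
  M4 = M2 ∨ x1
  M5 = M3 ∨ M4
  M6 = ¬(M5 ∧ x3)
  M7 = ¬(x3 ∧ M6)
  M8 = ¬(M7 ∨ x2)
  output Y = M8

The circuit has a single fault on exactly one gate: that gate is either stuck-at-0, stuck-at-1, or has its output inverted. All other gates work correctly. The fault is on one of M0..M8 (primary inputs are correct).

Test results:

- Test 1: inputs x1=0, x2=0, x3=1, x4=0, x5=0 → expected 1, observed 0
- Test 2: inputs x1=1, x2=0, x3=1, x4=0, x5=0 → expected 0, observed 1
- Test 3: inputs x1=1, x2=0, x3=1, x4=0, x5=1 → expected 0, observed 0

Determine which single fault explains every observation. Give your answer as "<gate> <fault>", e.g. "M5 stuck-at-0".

Fault-free values for test 1 (x1=0, x2=0, x3=1, x4=0, x5=0): M0=0, M1=0, M2=0, M3=0, M4=0, M5=0, M6=1, M7=0, M8=1, giving Y=1. Observed 0.
Test 1: faults giving observed 0 are {M2 stuck-at-1, M2 inverted output, M3 stuck-at-1, M3 inverted output, M4 stuck-at-1, M4 inverted output, M5 stuck-at-1, M5 inverted output, M6 stuck-at-0, M6 inverted output, M7 stuck-at-1, M7 inverted output, M8 stuck-at-0, M8 inverted output}.
Test 2 (x1=1, x2=0, x3=1, x4=0, x5=0): fault-free M0=0, M1=0, M2=0, M3=0, M4=1, M5=1, M6=0, M7=1, M8=0 → 0; observed 1. Eliminates M2 stuck-at-1, M2 inverted output, M3 stuck-at-1, M3 inverted output, M4 stuck-at-1, M5 stuck-at-1, M6 stuck-at-0, M7 stuck-at-1, M8 stuck-at-0.
Test 3 (x1=1, x2=0, x3=1, x4=0, x5=1): fault-free M0=0, M1=0, M2=0, M3=1, M4=1, M5=1, M6=0, M7=1, M8=0 → 0; observed 0. Eliminates M5 inverted output, M6 inverted output, M7 inverted output, M8 inverted output.
Only M4 inverted output is consistent with every test.

M4 inverted output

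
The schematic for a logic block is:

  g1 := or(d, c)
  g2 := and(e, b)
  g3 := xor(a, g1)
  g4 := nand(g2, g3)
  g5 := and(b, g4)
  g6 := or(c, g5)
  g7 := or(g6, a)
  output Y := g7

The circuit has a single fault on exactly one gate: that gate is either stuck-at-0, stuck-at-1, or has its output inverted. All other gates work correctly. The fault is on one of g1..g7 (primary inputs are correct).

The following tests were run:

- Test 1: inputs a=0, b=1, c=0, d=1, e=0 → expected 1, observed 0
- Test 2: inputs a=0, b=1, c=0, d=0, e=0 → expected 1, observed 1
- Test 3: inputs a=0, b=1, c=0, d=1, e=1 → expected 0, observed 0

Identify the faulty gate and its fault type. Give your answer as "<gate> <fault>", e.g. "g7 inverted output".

Fault-free values for test 1 (a=0, b=1, c=0, d=1, e=0): g1=1, g2=0, g3=1, g4=1, g5=1, g6=1, g7=1, giving Y=1. Observed 0.
Test 1: faults giving observed 0 are {g2 stuck-at-1, g2 inverted output, g4 stuck-at-0, g4 inverted output, g5 stuck-at-0, g5 inverted output, g6 stuck-at-0, g6 inverted output, g7 stuck-at-0, g7 inverted output}.
Test 2 (a=0, b=1, c=0, d=0, e=0): fault-free g1=0, g2=0, g3=0, g4=1, g5=1, g6=1, g7=1 → 1; observed 1. Eliminates g4 stuck-at-0, g4 inverted output, g5 stuck-at-0, g5 inverted output, g6 stuck-at-0, g6 inverted output, g7 stuck-at-0, g7 inverted output.
Test 3 (a=0, b=1, c=0, d=1, e=1): fault-free g1=1, g2=1, g3=1, g4=0, g5=0, g6=0, g7=0 → 0; observed 0. Eliminates g2 inverted output.
Only g2 stuck-at-1 is consistent with every test.

g2 stuck-at-1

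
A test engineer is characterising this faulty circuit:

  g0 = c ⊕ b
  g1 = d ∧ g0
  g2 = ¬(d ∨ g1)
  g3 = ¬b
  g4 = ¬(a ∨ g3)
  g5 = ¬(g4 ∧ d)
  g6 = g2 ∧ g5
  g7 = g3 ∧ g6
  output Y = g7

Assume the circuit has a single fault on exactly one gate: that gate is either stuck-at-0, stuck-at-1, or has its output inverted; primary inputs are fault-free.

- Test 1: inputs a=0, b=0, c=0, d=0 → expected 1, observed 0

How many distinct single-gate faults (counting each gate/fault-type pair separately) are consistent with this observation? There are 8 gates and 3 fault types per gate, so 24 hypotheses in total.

12

Fault-free: g0=0, g1=0, g2=1, g3=1, g4=0, g5=1, g6=1, g7=1 → 1. Observed 0.
  g0: none of the 3 fault types match ✗
  g1: stuck-at-1, inverted output ✓; others ✗
  g2: stuck-at-0, inverted output ✓; others ✗
  g3: stuck-at-0, inverted output ✓; others ✗
  g4: none of the 3 fault types match ✗
  g5: stuck-at-0, inverted output ✓; others ✗
  g6: stuck-at-0, inverted output ✓; others ✗
  g7: stuck-at-0, inverted output ✓; others ✗
Consistent faults: {g1 stuck-at-1, g1 inverted output, g2 stuck-at-0, g2 inverted output, g3 stuck-at-0, g3 inverted output, g5 stuck-at-0, g5 inverted output, g6 stuck-at-0, g6 inverted output, g7 stuck-at-0, g7 inverted output} — 12 in all.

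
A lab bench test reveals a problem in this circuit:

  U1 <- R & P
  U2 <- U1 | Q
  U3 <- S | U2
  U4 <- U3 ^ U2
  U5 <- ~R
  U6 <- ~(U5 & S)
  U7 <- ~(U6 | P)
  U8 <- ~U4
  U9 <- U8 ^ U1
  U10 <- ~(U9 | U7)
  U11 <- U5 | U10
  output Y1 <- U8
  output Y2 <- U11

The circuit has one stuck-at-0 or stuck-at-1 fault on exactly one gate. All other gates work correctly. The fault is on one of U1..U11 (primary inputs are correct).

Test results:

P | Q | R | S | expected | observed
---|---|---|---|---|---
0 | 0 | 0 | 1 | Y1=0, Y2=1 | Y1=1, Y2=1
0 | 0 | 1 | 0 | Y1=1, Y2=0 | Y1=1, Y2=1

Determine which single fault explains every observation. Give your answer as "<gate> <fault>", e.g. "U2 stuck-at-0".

U1 stuck-at-1

Fault-free values for test 1 (P=0, Q=0, R=0, S=1): U1=0, U2=0, U3=1, U4=1, U5=1, U6=0, U7=1, U8=0, U9=0, U10=0, U11=1, giving Y1=0, Y2=1. Observed Y1=1, Y2=1.
Test 1: faults giving observed Y1=1, Y2=1 are {U1 stuck-at-1, U2 stuck-at-1, U3 stuck-at-0, U4 stuck-at-0, U8 stuck-at-1}.
Test 2 (P=0, Q=0, R=1, S=0): fault-free U1=0, U2=0, U3=0, U4=0, U5=0, U6=1, U7=0, U8=1, U9=1, U10=0, U11=0 → Y1=1, Y2=0; observed Y1=1, Y2=1. Eliminates U2 stuck-at-1, U3 stuck-at-0, U4 stuck-at-0, U8 stuck-at-1.
Only U1 stuck-at-1 is consistent with every test.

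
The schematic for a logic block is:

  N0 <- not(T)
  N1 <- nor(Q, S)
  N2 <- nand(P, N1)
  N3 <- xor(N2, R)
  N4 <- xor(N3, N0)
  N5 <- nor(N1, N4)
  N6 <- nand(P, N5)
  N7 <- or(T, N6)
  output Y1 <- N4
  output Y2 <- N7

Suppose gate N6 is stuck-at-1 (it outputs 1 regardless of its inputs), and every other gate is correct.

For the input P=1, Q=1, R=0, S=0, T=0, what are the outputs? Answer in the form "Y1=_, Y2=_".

Propagate with N6 forced: N0=1, N1=0, N2=1, N3=1, N4=0, N5=1, N6=1 [stuck-at-1], N7=1.
So the outputs are Y1=0, Y2=1. (Without the fault they would be Y1=0, Y2=0.)

Y1=0, Y2=1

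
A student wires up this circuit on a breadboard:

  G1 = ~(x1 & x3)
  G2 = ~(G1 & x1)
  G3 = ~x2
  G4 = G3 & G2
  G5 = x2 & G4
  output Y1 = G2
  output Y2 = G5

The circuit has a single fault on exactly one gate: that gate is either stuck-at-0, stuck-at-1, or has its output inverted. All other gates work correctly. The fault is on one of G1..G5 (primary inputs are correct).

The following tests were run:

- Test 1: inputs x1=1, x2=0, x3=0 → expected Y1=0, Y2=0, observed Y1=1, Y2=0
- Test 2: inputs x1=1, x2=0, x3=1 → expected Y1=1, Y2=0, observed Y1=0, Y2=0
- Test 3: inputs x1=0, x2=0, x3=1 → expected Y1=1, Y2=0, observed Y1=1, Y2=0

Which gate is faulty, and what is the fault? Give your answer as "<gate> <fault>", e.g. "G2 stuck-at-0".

Fault-free values for test 1 (x1=1, x2=0, x3=0): G1=1, G2=0, G3=1, G4=0, G5=0, giving Y1=0, Y2=0. Observed Y1=1, Y2=0.
Test 1: faults giving observed Y1=1, Y2=0 are {G1 stuck-at-0, G1 inverted output, G2 stuck-at-1, G2 inverted output}.
Test 2 (x1=1, x2=0, x3=1): fault-free G1=0, G2=1, G3=1, G4=1, G5=0 → Y1=1, Y2=0; observed Y1=0, Y2=0. Eliminates G1 stuck-at-0, G2 stuck-at-1.
Test 3 (x1=0, x2=0, x3=1): fault-free G1=1, G2=1, G3=1, G4=1, G5=0 → Y1=1, Y2=0; observed Y1=1, Y2=0. Eliminates G2 inverted output.
Only G1 inverted output is consistent with every test.

G1 inverted output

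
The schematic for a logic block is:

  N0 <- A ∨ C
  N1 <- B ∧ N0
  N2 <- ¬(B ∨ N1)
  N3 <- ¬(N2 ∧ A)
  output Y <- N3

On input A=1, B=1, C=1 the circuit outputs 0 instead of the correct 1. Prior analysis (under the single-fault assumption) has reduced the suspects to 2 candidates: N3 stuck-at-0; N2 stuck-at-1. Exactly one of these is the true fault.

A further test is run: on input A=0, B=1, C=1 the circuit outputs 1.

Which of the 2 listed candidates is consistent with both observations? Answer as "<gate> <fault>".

Evaluate each candidate on input A=0, B=1, C=1:
  N3 stuck-at-0: N0=1, N1=1, N2=0, N3=0 [stuck-at-0] → 0 — eliminated
  N2 stuck-at-1: N0=1, N1=1, N2=1 [stuck-at-1], N3=1 → 1 — matches
Only N2 stuck-at-1 reproduces the observed 1.

N2 stuck-at-1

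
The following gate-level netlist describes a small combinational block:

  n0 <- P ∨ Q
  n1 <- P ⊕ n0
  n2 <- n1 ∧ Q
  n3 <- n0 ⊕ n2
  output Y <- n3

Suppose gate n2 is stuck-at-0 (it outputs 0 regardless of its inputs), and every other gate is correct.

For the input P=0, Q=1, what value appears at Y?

Propagate with n2 forced: n0=1, n1=1, n2=0 [stuck-at-0], n3=1.
So Y = 1. (Without the fault it would be 0.)

1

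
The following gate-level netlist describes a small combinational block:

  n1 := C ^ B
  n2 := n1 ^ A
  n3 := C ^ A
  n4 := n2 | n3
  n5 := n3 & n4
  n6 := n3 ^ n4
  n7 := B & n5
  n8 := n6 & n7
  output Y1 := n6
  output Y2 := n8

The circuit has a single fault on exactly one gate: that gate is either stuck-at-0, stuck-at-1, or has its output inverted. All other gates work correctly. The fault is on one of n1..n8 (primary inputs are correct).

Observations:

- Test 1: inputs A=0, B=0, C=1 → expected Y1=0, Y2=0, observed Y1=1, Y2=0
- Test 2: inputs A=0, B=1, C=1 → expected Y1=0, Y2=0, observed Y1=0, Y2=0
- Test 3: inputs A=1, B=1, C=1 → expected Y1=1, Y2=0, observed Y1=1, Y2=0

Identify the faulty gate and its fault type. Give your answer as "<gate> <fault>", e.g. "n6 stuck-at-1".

n3 stuck-at-0

Fault-free values for test 1 (A=0, B=0, C=1): n1=1, n2=1, n3=1, n4=1, n5=1, n6=0, n7=0, n8=0, giving Y1=0, Y2=0. Observed Y1=1, Y2=0.
Test 1: faults giving observed Y1=1, Y2=0 are {n3 stuck-at-0, n3 inverted output, n4 stuck-at-0, n4 inverted output, n6 stuck-at-1, n6 inverted output}.
Test 2 (A=0, B=1, C=1): fault-free n1=0, n2=0, n3=1, n4=1, n5=1, n6=0, n7=1, n8=0 → Y1=0, Y2=0; observed Y1=0, Y2=0. Eliminates n4 stuck-at-0, n4 inverted output, n6 stuck-at-1, n6 inverted output.
Test 3 (A=1, B=1, C=1): fault-free n1=0, n2=1, n3=0, n4=1, n5=0, n6=1, n7=0, n8=0 → Y1=1, Y2=0; observed Y1=1, Y2=0. Eliminates n3 inverted output.
Only n3 stuck-at-0 is consistent with every test.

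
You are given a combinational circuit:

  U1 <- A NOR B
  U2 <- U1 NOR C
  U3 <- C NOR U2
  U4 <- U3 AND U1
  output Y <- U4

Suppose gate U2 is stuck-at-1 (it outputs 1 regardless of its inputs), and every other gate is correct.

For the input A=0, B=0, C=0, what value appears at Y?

Propagate with U2 forced: U1=1, U2=1 [stuck-at-1], U3=0, U4=0.
So Y = 0. (Without the fault it would be 1.)

0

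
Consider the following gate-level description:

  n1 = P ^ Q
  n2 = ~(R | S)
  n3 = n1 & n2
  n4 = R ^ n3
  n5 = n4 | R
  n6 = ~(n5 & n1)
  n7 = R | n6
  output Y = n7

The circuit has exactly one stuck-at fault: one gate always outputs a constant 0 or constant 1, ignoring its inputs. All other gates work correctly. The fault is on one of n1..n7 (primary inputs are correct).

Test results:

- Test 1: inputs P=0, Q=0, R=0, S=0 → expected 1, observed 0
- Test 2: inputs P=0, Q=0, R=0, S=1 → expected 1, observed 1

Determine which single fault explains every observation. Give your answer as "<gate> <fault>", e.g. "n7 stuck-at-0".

n1 stuck-at-1

Fault-free values for test 1 (P=0, Q=0, R=0, S=0): n1=0, n2=1, n3=0, n4=0, n5=0, n6=1, n7=1, giving Y=1. Observed 0.
Test 1: faults giving observed 0 are {n1 stuck-at-1, n6 stuck-at-0, n7 stuck-at-0}.
Test 2 (P=0, Q=0, R=0, S=1): fault-free n1=0, n2=0, n3=0, n4=0, n5=0, n6=1, n7=1 → 1; observed 1. Eliminates n6 stuck-at-0, n7 stuck-at-0.
Only n1 stuck-at-1 is consistent with every test.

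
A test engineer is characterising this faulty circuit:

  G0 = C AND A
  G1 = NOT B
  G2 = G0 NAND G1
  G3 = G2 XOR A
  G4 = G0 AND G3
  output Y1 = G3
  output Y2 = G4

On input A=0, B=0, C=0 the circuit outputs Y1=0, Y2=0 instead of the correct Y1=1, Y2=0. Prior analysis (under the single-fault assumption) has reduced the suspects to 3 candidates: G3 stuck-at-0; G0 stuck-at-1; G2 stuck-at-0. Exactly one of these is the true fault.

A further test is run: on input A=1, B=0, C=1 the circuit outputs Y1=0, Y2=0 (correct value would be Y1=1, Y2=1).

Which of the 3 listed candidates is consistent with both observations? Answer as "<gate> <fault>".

Evaluate each candidate on input A=1, B=0, C=1:
  G3 stuck-at-0: G0=1, G1=1, G2=0, G3=0 [stuck-at-0], G4=0 → Y1=0, Y2=0 — matches
  G0 stuck-at-1: G0=1 [stuck-at-1], G1=1, G2=0, G3=1, G4=1 → Y1=1, Y2=1 — eliminated
  G2 stuck-at-0: G0=1, G1=1, G2=0 [stuck-at-0], G3=1, G4=1 → Y1=1, Y2=1 — eliminated
Only G3 stuck-at-0 reproduces the observed Y1=0, Y2=0.

G3 stuck-at-0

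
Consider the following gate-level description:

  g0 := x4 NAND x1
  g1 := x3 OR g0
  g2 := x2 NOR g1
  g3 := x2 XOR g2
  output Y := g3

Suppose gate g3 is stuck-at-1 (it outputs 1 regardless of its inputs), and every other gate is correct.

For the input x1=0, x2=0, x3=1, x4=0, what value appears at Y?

1

Propagate with g3 forced: g0=1, g1=1, g2=0, g3=1 [stuck-at-1].
So Y = 1. (Without the fault it would be 0.)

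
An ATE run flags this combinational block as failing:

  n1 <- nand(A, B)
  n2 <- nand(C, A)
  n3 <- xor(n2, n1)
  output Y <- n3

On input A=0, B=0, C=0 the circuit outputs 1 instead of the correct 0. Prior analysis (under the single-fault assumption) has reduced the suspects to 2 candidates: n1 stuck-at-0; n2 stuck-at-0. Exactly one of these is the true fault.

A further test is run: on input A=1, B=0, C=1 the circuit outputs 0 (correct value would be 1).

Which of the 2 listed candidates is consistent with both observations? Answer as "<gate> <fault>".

Evaluate each candidate on input A=1, B=0, C=1:
  n1 stuck-at-0: n1=0 [stuck-at-0], n2=0, n3=0 → 0 — matches
  n2 stuck-at-0: n1=1, n2=0 [stuck-at-0], n3=1 → 1 — eliminated
Only n1 stuck-at-0 reproduces the observed 0.

n1 stuck-at-0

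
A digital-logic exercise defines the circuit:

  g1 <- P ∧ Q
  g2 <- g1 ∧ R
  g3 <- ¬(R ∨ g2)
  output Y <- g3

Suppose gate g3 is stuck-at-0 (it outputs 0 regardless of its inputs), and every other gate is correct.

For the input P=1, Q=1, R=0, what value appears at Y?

Propagate with g3 forced: g1=1, g2=0, g3=0 [stuck-at-0].
So Y = 0. (Without the fault it would be 1.)

0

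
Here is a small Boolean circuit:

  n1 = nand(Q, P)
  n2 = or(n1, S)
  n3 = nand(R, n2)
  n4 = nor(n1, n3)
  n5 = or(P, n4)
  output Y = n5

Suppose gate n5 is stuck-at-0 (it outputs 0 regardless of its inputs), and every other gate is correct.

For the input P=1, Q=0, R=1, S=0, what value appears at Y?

Propagate with n5 forced: n1=1, n2=1, n3=0, n4=0, n5=0 [stuck-at-0].
So Y = 0. (Without the fault it would be 1.)

0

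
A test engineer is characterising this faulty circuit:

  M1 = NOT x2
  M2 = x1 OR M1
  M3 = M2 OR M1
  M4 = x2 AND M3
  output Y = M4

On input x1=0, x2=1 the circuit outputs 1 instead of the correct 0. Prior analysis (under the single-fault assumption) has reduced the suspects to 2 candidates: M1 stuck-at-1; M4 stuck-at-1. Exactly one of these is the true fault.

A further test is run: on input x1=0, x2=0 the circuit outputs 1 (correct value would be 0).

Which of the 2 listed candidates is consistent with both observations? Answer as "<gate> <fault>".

Evaluate each candidate on input x1=0, x2=0:
  M1 stuck-at-1: M1=1 [stuck-at-1], M2=1, M3=1, M4=0 → 0 — eliminated
  M4 stuck-at-1: M1=1, M2=1, M3=1, M4=1 [stuck-at-1] → 1 — matches
Only M4 stuck-at-1 reproduces the observed 1.

M4 stuck-at-1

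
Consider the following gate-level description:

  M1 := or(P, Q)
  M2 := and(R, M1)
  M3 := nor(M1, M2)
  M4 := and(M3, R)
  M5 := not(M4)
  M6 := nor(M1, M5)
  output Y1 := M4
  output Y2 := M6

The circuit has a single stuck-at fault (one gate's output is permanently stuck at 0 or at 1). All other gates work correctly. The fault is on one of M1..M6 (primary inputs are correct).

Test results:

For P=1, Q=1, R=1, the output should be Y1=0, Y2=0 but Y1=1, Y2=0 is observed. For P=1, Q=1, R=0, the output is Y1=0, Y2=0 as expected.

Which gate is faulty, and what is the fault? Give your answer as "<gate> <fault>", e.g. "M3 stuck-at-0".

M3 stuck-at-1

Fault-free values for test 1 (P=1, Q=1, R=1): M1=1, M2=1, M3=0, M4=0, M5=1, M6=0, giving Y1=0, Y2=0. Observed Y1=1, Y2=0.
Test 1: faults giving observed Y1=1, Y2=0 are {M3 stuck-at-1, M4 stuck-at-1}.
Test 2 (P=1, Q=1, R=0): fault-free M1=1, M2=0, M3=0, M4=0, M5=1, M6=0 → Y1=0, Y2=0; observed Y1=0, Y2=0. Eliminates M4 stuck-at-1.
Only M3 stuck-at-1 is consistent with every test.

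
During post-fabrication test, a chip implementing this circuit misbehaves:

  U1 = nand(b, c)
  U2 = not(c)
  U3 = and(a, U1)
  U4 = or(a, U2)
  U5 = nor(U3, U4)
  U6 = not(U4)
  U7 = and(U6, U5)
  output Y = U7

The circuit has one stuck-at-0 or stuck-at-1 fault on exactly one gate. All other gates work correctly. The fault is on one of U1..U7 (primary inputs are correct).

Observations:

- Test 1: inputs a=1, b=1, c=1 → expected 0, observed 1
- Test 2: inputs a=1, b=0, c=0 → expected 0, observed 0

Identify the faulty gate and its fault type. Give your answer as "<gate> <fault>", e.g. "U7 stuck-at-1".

U4 stuck-at-0

Fault-free values for test 1 (a=1, b=1, c=1): U1=0, U2=0, U3=0, U4=1, U5=0, U6=0, U7=0, giving Y=0. Observed 1.
Test 1: faults giving observed 1 are {U4 stuck-at-0, U7 stuck-at-1}.
Test 2 (a=1, b=0, c=0): fault-free U1=1, U2=1, U3=1, U4=1, U5=0, U6=0, U7=0 → 0; observed 0. Eliminates U7 stuck-at-1.
Only U4 stuck-at-0 is consistent with every test.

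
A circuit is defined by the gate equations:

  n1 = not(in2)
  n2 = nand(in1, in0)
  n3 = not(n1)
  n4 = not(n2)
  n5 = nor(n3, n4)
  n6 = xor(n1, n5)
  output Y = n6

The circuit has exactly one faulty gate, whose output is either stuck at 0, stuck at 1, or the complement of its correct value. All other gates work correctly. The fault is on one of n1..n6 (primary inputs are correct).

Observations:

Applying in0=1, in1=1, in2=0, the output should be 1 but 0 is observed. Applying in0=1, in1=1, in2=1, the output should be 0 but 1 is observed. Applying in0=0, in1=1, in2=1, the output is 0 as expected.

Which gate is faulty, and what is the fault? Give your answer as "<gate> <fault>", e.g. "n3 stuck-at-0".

n1 inverted output

Fault-free values for test 1 (in0=1, in1=1, in2=0): n1=1, n2=0, n3=0, n4=1, n5=0, n6=1, giving Y=1. Observed 0.
Test 1: faults giving observed 0 are {n1 stuck-at-0, n1 inverted output, n2 stuck-at-1, n2 inverted output, n4 stuck-at-0, n4 inverted output, n5 stuck-at-1, n5 inverted output, n6 stuck-at-0, n6 inverted output}.
Test 2 (in0=1, in1=1, in2=1): fault-free n1=0, n2=0, n3=1, n4=1, n5=0, n6=0 → 0; observed 1. Eliminates n1 stuck-at-0, n2 stuck-at-1, n2 inverted output, n4 stuck-at-0, n4 inverted output, n6 stuck-at-0.
Test 3 (in0=0, in1=1, in2=1): fault-free n1=0, n2=1, n3=1, n4=0, n5=0, n6=0 → 0; observed 0. Eliminates n5 stuck-at-1, n5 inverted output, n6 inverted output.
Only n1 inverted output is consistent with every test.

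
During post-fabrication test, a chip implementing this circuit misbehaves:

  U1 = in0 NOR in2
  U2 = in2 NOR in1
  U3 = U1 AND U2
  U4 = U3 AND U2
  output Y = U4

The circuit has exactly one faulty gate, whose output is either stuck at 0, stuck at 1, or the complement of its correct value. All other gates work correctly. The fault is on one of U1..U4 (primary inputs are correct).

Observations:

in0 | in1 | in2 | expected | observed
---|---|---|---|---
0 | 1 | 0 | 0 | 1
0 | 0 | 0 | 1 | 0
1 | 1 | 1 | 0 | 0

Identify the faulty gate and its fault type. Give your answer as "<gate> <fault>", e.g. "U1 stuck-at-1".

U2 inverted output

Fault-free values for test 1 (in0=0, in1=1, in2=0): U1=1, U2=0, U3=0, U4=0, giving Y=0. Observed 1.
Test 1: faults giving observed 1 are {U2 stuck-at-1, U2 inverted output, U4 stuck-at-1, U4 inverted output}.
Test 2 (in0=0, in1=0, in2=0): fault-free U1=1, U2=1, U3=1, U4=1 → 1; observed 0. Eliminates U2 stuck-at-1, U4 stuck-at-1.
Test 3 (in0=1, in1=1, in2=1): fault-free U1=0, U2=0, U3=0, U4=0 → 0; observed 0. Eliminates U4 inverted output.
Only U2 inverted output is consistent with every test.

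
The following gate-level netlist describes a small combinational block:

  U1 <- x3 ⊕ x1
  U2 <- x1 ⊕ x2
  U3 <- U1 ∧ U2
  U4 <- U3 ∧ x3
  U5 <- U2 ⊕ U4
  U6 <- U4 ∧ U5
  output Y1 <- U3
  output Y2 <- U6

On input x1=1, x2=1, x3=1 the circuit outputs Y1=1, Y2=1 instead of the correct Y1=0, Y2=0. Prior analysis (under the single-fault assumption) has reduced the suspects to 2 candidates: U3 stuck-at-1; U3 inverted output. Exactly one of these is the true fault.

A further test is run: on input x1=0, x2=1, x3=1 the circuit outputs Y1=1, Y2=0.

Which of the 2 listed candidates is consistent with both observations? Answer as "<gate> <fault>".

Evaluate each candidate on input x1=0, x2=1, x3=1:
  U3 stuck-at-1: U1=1, U2=1, U3=1 [stuck-at-1], U4=1, U5=0, U6=0 → Y1=1, Y2=0 — matches
  U3 inverted output: U1=1, U2=1, U3=0 [inverted output], U4=0, U5=1, U6=0 → Y1=0, Y2=0 — eliminated
Only U3 stuck-at-1 reproduces the observed Y1=1, Y2=0.

U3 stuck-at-1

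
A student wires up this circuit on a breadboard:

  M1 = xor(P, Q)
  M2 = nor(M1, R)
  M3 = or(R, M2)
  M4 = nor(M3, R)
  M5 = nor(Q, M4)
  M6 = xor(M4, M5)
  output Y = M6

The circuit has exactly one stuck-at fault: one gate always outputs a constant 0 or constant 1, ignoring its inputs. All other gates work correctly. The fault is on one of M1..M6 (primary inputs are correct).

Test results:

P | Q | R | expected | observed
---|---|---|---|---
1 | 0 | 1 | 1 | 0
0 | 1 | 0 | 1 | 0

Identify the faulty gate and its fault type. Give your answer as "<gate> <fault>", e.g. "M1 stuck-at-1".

Fault-free values for test 1 (P=1, Q=0, R=1): M1=1, M2=0, M3=1, M4=0, M5=1, M6=1, giving Y=1. Observed 0.
Test 1: faults giving observed 0 are {M5 stuck-at-0, M6 stuck-at-0}.
Test 2 (P=0, Q=1, R=0): fault-free M1=1, M2=0, M3=0, M4=1, M5=0, M6=1 → 1; observed 0. Eliminates M5 stuck-at-0.
Only M6 stuck-at-0 is consistent with every test.

M6 stuck-at-0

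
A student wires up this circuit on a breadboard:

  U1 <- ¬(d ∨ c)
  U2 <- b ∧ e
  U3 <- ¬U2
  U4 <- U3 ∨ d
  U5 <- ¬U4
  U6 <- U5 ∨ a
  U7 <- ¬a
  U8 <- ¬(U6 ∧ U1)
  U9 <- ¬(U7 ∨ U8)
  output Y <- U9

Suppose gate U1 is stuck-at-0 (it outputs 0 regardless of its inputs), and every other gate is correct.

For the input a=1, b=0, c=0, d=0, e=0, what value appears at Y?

0

Propagate with U1 forced: U1=0 [stuck-at-0], U2=0, U3=1, U4=1, U5=0, U6=1, U7=0, U8=1, U9=0.
So Y = 0. (Without the fault it would be 1.)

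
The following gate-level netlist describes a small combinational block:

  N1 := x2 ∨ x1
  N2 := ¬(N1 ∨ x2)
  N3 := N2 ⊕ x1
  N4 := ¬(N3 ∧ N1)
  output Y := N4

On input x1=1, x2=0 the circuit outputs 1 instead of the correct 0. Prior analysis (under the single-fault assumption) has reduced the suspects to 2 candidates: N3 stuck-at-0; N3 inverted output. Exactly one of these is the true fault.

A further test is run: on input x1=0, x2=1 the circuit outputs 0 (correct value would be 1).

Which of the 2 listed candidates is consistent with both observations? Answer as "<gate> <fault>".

N3 inverted output

Evaluate each candidate on input x1=0, x2=1:
  N3 stuck-at-0: N1=1, N2=0, N3=0 [stuck-at-0], N4=1 → 1 — eliminated
  N3 inverted output: N1=1, N2=0, N3=1 [inverted output], N4=0 → 0 — matches
Only N3 inverted output reproduces the observed 0.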